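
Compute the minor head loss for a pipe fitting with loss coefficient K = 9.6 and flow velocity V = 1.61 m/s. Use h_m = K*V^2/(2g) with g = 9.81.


Minor loss formula: h_m = K * V^2/(2g).
V^2 = 1.61^2 = 2.5921.
V^2/(2g) = 2.5921 / 19.62 = 0.1321 m.
h_m = 9.6 * 0.1321 = 1.2683 m.

1.2683


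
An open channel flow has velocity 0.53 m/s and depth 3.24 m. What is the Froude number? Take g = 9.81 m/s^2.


The Froude number is defined as Fr = V / sqrt(g*y).
g*y = 9.81 * 3.24 = 31.7844.
sqrt(g*y) = sqrt(31.7844) = 5.6378.
Fr = 0.53 / 5.6378 = 0.094.

0.094


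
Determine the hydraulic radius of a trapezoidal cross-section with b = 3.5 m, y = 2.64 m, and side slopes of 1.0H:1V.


For a trapezoidal section with side slope z:
A = (b + z*y)*y = (3.5 + 1.0*2.64)*2.64 = 16.21 m^2.
P = b + 2*y*sqrt(1 + z^2) = 3.5 + 2*2.64*sqrt(1 + 1.0^2) = 10.967 m.
R = A/P = 16.21 / 10.967 = 1.478 m.

1.478


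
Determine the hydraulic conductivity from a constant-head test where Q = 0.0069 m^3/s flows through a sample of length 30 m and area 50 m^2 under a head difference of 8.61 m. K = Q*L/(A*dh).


From K = Q*L / (A*dh):
Numerator: Q*L = 0.0069 * 30 = 0.207.
Denominator: A*dh = 50 * 8.61 = 430.5.
K = 0.207 / 430.5 = 0.000481 m/s.

0.000481


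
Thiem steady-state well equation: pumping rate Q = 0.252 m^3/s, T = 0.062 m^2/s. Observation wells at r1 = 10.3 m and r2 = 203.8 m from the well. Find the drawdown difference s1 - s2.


Thiem equation: s1 - s2 = Q/(2*pi*T) * ln(r2/r1).
ln(r2/r1) = ln(203.8/10.3) = 2.985.
Q/(2*pi*T) = 0.252 / (2*pi*0.062) = 0.252 / 0.3896 = 0.6469.
s1 - s2 = 0.6469 * 2.985 = 1.931 m.

1.931


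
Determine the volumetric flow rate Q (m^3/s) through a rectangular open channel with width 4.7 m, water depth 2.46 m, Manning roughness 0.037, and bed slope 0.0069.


For a rectangular channel, the cross-sectional area A = b * y = 4.7 * 2.46 = 11.56 m^2.
The wetted perimeter P = b + 2y = 4.7 + 2*2.46 = 9.62 m.
Hydraulic radius R = A/P = 11.56/9.62 = 1.2019 m.
Velocity V = (1/n)*R^(2/3)*S^(1/2) = (1/0.037)*1.2019^(2/3)*0.0069^(1/2) = 2.5378 m/s.
Discharge Q = A * V = 11.56 * 2.5378 = 29.342 m^3/s.

29.342


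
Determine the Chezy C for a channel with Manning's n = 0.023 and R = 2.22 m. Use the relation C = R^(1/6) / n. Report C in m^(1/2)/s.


The Chezy coefficient relates to Manning's n through C = R^(1/6) / n.
R^(1/6) = 2.22^(1/6) = 1.142156.
C = 1.142156 / 0.023 = 49.66 m^(1/2)/s.

49.66


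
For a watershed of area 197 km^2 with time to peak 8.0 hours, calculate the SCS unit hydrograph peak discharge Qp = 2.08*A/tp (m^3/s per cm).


SCS formula: Qp = 2.08 * A / tp.
Qp = 2.08 * 197 / 8.0
   = 409.76 / 8.0
   = 51.22 m^3/s per cm.

51.22


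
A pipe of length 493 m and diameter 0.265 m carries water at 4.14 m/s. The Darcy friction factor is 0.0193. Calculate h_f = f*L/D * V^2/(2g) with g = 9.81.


Darcy-Weisbach equation: h_f = f * (L/D) * V^2/(2g).
f * L/D = 0.0193 * 493/0.265 = 35.9053.
V^2/(2g) = 4.14^2 / (2*9.81) = 17.1396 / 19.62 = 0.8736 m.
h_f = 35.9053 * 0.8736 = 31.366 m.

31.366


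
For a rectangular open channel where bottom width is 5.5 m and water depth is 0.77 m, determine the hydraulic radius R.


For a rectangular section:
Flow area A = b * y = 5.5 * 0.77 = 4.24 m^2.
Wetted perimeter P = b + 2y = 5.5 + 2*0.77 = 7.04 m.
Hydraulic radius R = A/P = 4.24 / 7.04 = 0.6016 m.

0.6016


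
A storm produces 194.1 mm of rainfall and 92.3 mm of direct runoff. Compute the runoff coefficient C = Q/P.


The runoff coefficient C = runoff depth / rainfall depth.
C = 92.3 / 194.1
  = 0.4755.

0.4755


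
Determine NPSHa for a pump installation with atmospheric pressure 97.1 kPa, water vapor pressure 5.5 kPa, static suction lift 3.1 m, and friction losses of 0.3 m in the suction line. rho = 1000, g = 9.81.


NPSHa = p_atm/(rho*g) - z_s - hf_s - p_vap/(rho*g).
p_atm/(rho*g) = 97.1*1000 / (1000*9.81) = 9.898 m.
p_vap/(rho*g) = 5.5*1000 / (1000*9.81) = 0.561 m.
NPSHa = 9.898 - 3.1 - 0.3 - 0.561
      = 5.94 m.

5.94


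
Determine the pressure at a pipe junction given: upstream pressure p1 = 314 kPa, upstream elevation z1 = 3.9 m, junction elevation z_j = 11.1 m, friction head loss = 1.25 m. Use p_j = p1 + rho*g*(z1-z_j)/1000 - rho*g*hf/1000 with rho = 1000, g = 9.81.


Junction pressure: p_j = p1 + rho*g*(z1 - z_j)/1000 - rho*g*hf/1000.
Elevation term = 1000*9.81*(3.9 - 11.1)/1000 = -70.632 kPa.
Friction term = 1000*9.81*1.25/1000 = 12.262 kPa.
p_j = 314 + -70.632 - 12.262 = 231.11 kPa.

231.11


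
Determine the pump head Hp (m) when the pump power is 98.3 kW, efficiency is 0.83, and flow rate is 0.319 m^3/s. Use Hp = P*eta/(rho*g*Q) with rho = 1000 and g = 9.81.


Pump head formula: Hp = P * eta / (rho * g * Q).
Numerator: P * eta = 98.3 * 1000 * 0.83 = 81589.0 W.
Denominator: rho * g * Q = 1000 * 9.81 * 0.319 = 3129.39.
Hp = 81589.0 / 3129.39 = 26.07 m.

26.07


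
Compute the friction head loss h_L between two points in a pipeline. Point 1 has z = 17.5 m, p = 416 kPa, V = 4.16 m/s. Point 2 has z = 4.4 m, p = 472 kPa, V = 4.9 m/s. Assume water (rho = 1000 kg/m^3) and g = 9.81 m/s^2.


Total head at each section: H = z + p/(rho*g) + V^2/(2g).
H1 = 17.5 + 416*1000/(1000*9.81) + 4.16^2/(2*9.81)
   = 17.5 + 42.406 + 0.882
   = 60.788 m.
H2 = 4.4 + 472*1000/(1000*9.81) + 4.9^2/(2*9.81)
   = 4.4 + 48.114 + 1.2238
   = 53.738 m.
h_L = H1 - H2 = 60.788 - 53.738 = 7.05 m.

7.05


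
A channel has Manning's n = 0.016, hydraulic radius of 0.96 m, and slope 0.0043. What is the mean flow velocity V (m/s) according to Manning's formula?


Manning's equation gives V = (1/n) * R^(2/3) * S^(1/2).
First, compute R^(2/3) = 0.96^(2/3) = 0.9732.
Next, S^(1/2) = 0.0043^(1/2) = 0.065574.
Then 1/n = 1/0.016 = 62.5.
V = 62.5 * 0.9732 * 0.065574 = 3.9884 m/s.

3.9884


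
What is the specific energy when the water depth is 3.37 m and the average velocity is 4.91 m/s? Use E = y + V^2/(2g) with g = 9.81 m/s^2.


Specific energy E = y + V^2/(2g).
Velocity head = V^2/(2g) = 4.91^2 / (2*9.81) = 24.1081 / 19.62 = 1.2288 m.
E = 3.37 + 1.2288 = 4.5988 m.

4.5988


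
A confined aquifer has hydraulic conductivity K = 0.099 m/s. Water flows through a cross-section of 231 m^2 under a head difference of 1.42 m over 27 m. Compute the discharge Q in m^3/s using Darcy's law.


Darcy's law: Q = K * A * i, where i = dh/L.
Hydraulic gradient i = 1.42 / 27 = 0.052593.
Q = 0.099 * 231 * 0.052593
  = 1.2027 m^3/s.

1.2027


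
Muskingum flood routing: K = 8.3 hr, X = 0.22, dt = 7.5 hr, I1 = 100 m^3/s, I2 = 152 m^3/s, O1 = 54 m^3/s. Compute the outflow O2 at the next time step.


Muskingum coefficients:
denom = 2*K*(1-X) + dt = 2*8.3*(1-0.22) + 7.5 = 20.448.
C0 = (dt - 2*K*X)/denom = (7.5 - 2*8.3*0.22)/20.448 = 0.1882.
C1 = (dt + 2*K*X)/denom = (7.5 + 2*8.3*0.22)/20.448 = 0.5454.
C2 = (2*K*(1-X) - dt)/denom = 0.2664.
O2 = C0*I2 + C1*I1 + C2*O1
   = 0.1882*152 + 0.5454*100 + 0.2664*54
   = 97.53 m^3/s.

97.53


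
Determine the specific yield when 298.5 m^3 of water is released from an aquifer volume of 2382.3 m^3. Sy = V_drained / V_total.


Specific yield Sy = Volume drained / Total volume.
Sy = 298.5 / 2382.3
   = 0.1253.

0.1253


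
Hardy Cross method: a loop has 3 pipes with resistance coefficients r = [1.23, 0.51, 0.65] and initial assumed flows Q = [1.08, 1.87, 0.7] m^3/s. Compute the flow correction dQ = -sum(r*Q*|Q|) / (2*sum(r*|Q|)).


Numerator terms (r*Q*|Q|): 1.23*1.08*|1.08| = 1.4347; 0.51*1.87*|1.87| = 1.7834; 0.65*0.7*|0.7| = 0.3185.
Sum of numerator = 3.5366.
Denominator terms (r*|Q|): 1.23*|1.08| = 1.3284; 0.51*|1.87| = 0.9537; 0.65*|0.7| = 0.455.
2 * sum of denominator = 2 * 2.7371 = 5.4742.
dQ = -3.5366 / 5.4742 = -0.646 m^3/s.

-0.646


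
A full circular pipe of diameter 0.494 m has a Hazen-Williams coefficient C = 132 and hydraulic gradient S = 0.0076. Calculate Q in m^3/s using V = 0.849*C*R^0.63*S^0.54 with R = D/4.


For a full circular pipe, R = D/4 = 0.494/4 = 0.1235 m.
V = 0.849 * 132 * 0.1235^0.63 * 0.0076^0.54
  = 0.849 * 132 * 0.267763 * 0.07172
  = 2.1521 m/s.
Pipe area A = pi*D^2/4 = pi*0.494^2/4 = 0.1917 m^2.
Q = A * V = 0.1917 * 2.1521 = 0.4125 m^3/s.

0.4125


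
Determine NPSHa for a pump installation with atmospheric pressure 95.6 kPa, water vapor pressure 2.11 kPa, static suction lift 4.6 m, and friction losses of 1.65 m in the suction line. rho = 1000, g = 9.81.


NPSHa = p_atm/(rho*g) - z_s - hf_s - p_vap/(rho*g).
p_atm/(rho*g) = 95.6*1000 / (1000*9.81) = 9.745 m.
p_vap/(rho*g) = 2.11*1000 / (1000*9.81) = 0.215 m.
NPSHa = 9.745 - 4.6 - 1.65 - 0.215
      = 3.28 m.

3.28


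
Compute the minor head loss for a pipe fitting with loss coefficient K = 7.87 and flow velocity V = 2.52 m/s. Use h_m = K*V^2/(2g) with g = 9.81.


Minor loss formula: h_m = K * V^2/(2g).
V^2 = 2.52^2 = 6.3504.
V^2/(2g) = 6.3504 / 19.62 = 0.3237 m.
h_m = 7.87 * 0.3237 = 2.5473 m.

2.5473


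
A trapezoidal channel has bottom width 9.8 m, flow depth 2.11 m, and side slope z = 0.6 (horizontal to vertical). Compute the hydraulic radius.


For a trapezoidal section with side slope z:
A = (b + z*y)*y = (9.8 + 0.6*2.11)*2.11 = 23.349 m^2.
P = b + 2*y*sqrt(1 + z^2) = 9.8 + 2*2.11*sqrt(1 + 0.6^2) = 14.721 m.
R = A/P = 23.349 / 14.721 = 1.5861 m.

1.5861


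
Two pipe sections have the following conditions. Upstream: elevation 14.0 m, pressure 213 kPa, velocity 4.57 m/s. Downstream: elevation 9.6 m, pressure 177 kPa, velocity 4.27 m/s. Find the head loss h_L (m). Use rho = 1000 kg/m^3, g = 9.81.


Total head at each section: H = z + p/(rho*g) + V^2/(2g).
H1 = 14.0 + 213*1000/(1000*9.81) + 4.57^2/(2*9.81)
   = 14.0 + 21.713 + 1.0645
   = 36.777 m.
H2 = 9.6 + 177*1000/(1000*9.81) + 4.27^2/(2*9.81)
   = 9.6 + 18.043 + 0.9293
   = 28.572 m.
h_L = H1 - H2 = 36.777 - 28.572 = 8.205 m.

8.205


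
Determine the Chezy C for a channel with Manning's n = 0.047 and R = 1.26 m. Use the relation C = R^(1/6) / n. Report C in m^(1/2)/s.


The Chezy coefficient relates to Manning's n through C = R^(1/6) / n.
R^(1/6) = 1.26^(1/6) = 1.03927.
C = 1.03927 / 0.047 = 22.11 m^(1/2)/s.

22.11


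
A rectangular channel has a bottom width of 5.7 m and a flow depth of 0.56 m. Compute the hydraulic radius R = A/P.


For a rectangular section:
Flow area A = b * y = 5.7 * 0.56 = 3.19 m^2.
Wetted perimeter P = b + 2y = 5.7 + 2*0.56 = 6.82 m.
Hydraulic radius R = A/P = 3.19 / 6.82 = 0.468 m.

0.468


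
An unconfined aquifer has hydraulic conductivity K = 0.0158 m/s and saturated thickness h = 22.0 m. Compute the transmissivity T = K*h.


Transmissivity is defined as T = K * h.
T = 0.0158 * 22.0
  = 0.3476 m^2/s.

0.3476


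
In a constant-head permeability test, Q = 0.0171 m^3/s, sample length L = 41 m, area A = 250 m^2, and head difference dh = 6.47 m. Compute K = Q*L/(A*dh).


From K = Q*L / (A*dh):
Numerator: Q*L = 0.0171 * 41 = 0.7011.
Denominator: A*dh = 250 * 6.47 = 1617.5.
K = 0.7011 / 1617.5 = 0.000433 m/s.

0.000433


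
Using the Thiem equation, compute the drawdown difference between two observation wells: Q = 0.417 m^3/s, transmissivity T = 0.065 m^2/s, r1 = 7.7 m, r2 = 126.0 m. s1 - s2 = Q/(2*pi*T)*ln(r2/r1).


Thiem equation: s1 - s2 = Q/(2*pi*T) * ln(r2/r1).
ln(r2/r1) = ln(126.0/7.7) = 2.7951.
Q/(2*pi*T) = 0.417 / (2*pi*0.065) = 0.417 / 0.4084 = 1.021.
s1 - s2 = 1.021 * 2.7951 = 2.8539 m.

2.8539


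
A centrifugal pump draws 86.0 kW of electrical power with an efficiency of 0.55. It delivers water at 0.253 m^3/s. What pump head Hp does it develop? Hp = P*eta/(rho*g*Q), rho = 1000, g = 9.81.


Pump head formula: Hp = P * eta / (rho * g * Q).
Numerator: P * eta = 86.0 * 1000 * 0.55 = 47300.0 W.
Denominator: rho * g * Q = 1000 * 9.81 * 0.253 = 2481.93.
Hp = 47300.0 / 2481.93 = 19.06 m.

19.06


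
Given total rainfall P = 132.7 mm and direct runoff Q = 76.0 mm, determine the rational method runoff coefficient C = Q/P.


The runoff coefficient C = runoff depth / rainfall depth.
C = 76.0 / 132.7
  = 0.5727.

0.5727


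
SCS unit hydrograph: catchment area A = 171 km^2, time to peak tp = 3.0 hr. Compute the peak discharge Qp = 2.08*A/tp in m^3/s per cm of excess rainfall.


SCS formula: Qp = 2.08 * A / tp.
Qp = 2.08 * 171 / 3.0
   = 355.68 / 3.0
   = 118.56 m^3/s per cm.

118.56


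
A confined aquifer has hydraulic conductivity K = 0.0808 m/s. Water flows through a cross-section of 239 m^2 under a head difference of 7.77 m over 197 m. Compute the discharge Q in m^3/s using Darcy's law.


Darcy's law: Q = K * A * i, where i = dh/L.
Hydraulic gradient i = 7.77 / 197 = 0.039442.
Q = 0.0808 * 239 * 0.039442
  = 0.7617 m^3/s.

0.7617


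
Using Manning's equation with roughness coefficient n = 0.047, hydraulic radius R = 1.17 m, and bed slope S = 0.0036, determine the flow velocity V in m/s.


Manning's equation gives V = (1/n) * R^(2/3) * S^(1/2).
First, compute R^(2/3) = 1.17^(2/3) = 1.1103.
Next, S^(1/2) = 0.0036^(1/2) = 0.06.
Then 1/n = 1/0.047 = 21.28.
V = 21.28 * 1.1103 * 0.06 = 1.4175 m/s.

1.4175


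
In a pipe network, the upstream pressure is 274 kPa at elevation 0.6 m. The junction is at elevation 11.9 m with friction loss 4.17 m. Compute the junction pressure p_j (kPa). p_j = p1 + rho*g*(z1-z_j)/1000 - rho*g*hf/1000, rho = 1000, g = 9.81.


Junction pressure: p_j = p1 + rho*g*(z1 - z_j)/1000 - rho*g*hf/1000.
Elevation term = 1000*9.81*(0.6 - 11.9)/1000 = -110.853 kPa.
Friction term = 1000*9.81*4.17/1000 = 40.908 kPa.
p_j = 274 + -110.853 - 40.908 = 122.24 kPa.

122.24


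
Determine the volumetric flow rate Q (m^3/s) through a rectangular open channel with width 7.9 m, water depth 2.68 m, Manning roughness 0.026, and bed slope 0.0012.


For a rectangular channel, the cross-sectional area A = b * y = 7.9 * 2.68 = 21.17 m^2.
The wetted perimeter P = b + 2y = 7.9 + 2*2.68 = 13.26 m.
Hydraulic radius R = A/P = 21.17/13.26 = 1.5967 m.
Velocity V = (1/n)*R^(2/3)*S^(1/2) = (1/0.026)*1.5967^(2/3)*0.0012^(1/2) = 1.8201 m/s.
Discharge Q = A * V = 21.17 * 1.8201 = 38.535 m^3/s.

38.535


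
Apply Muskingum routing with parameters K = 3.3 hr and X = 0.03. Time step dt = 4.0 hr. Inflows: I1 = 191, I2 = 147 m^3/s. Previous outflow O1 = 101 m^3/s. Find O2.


Muskingum coefficients:
denom = 2*K*(1-X) + dt = 2*3.3*(1-0.03) + 4.0 = 10.402.
C0 = (dt - 2*K*X)/denom = (4.0 - 2*3.3*0.03)/10.402 = 0.3655.
C1 = (dt + 2*K*X)/denom = (4.0 + 2*3.3*0.03)/10.402 = 0.4036.
C2 = (2*K*(1-X) - dt)/denom = 0.2309.
O2 = C0*I2 + C1*I1 + C2*O1
   = 0.3655*147 + 0.4036*191 + 0.2309*101
   = 154.14 m^3/s.

154.14


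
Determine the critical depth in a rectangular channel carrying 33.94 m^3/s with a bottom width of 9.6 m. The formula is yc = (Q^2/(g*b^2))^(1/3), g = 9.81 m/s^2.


Using yc = (Q^2 / (g * b^2))^(1/3):
Q^2 = 33.94^2 = 1151.92.
g * b^2 = 9.81 * 9.6^2 = 9.81 * 92.16 = 904.09.
Q^2 / (g*b^2) = 1151.92 / 904.09 = 1.2741.
yc = 1.2741^(1/3) = 1.0841 m.

1.0841


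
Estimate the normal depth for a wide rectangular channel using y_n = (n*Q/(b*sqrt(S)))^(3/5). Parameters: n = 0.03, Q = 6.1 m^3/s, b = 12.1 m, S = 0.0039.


We use the wide-channel approximation y_n = (n*Q/(b*sqrt(S)))^(3/5).
sqrt(S) = sqrt(0.0039) = 0.06245.
Numerator: n*Q = 0.03 * 6.1 = 0.183.
Denominator: b*sqrt(S) = 12.1 * 0.06245 = 0.755645.
arg = 0.2422.
y_n = 0.2422^(3/5) = 0.4271 m.

0.4271


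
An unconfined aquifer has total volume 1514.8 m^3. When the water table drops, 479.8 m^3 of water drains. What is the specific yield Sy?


Specific yield Sy = Volume drained / Total volume.
Sy = 479.8 / 1514.8
   = 0.3167.

0.3167


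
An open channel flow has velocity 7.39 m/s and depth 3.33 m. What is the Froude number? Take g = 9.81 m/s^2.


The Froude number is defined as Fr = V / sqrt(g*y).
g*y = 9.81 * 3.33 = 32.6673.
sqrt(g*y) = sqrt(32.6673) = 5.7155.
Fr = 7.39 / 5.7155 = 1.293.

1.293


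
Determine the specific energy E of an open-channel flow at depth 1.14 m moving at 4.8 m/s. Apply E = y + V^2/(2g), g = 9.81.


Specific energy E = y + V^2/(2g).
Velocity head = V^2/(2g) = 4.8^2 / (2*9.81) = 23.04 / 19.62 = 1.1743 m.
E = 1.14 + 1.1743 = 2.3143 m.

2.3143


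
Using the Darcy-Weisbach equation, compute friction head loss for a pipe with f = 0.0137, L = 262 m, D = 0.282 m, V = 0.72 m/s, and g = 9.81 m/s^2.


Darcy-Weisbach equation: h_f = f * (L/D) * V^2/(2g).
f * L/D = 0.0137 * 262/0.282 = 12.7284.
V^2/(2g) = 0.72^2 / (2*9.81) = 0.5184 / 19.62 = 0.0264 m.
h_f = 12.7284 * 0.0264 = 0.336 m.

0.336


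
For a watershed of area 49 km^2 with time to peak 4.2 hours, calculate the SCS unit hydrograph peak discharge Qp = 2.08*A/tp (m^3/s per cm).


SCS formula: Qp = 2.08 * A / tp.
Qp = 2.08 * 49 / 4.2
   = 101.92 / 4.2
   = 24.27 m^3/s per cm.

24.27


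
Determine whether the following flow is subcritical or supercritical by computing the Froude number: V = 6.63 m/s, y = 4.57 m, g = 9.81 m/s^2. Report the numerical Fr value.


The Froude number is defined as Fr = V / sqrt(g*y).
g*y = 9.81 * 4.57 = 44.8317.
sqrt(g*y) = sqrt(44.8317) = 6.6956.
Fr = 6.63 / 6.6956 = 0.9902.
Since Fr < 1, the flow is subcritical.

0.9902


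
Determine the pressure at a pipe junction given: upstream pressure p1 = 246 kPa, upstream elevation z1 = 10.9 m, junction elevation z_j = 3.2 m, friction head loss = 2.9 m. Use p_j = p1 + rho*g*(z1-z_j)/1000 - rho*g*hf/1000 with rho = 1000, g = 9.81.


Junction pressure: p_j = p1 + rho*g*(z1 - z_j)/1000 - rho*g*hf/1000.
Elevation term = 1000*9.81*(10.9 - 3.2)/1000 = 75.537 kPa.
Friction term = 1000*9.81*2.9/1000 = 28.449 kPa.
p_j = 246 + 75.537 - 28.449 = 293.09 kPa.

293.09


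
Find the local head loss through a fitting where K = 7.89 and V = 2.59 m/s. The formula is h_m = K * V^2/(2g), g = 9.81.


Minor loss formula: h_m = K * V^2/(2g).
V^2 = 2.59^2 = 6.7081.
V^2/(2g) = 6.7081 / 19.62 = 0.3419 m.
h_m = 7.89 * 0.3419 = 2.6976 m.

2.6976


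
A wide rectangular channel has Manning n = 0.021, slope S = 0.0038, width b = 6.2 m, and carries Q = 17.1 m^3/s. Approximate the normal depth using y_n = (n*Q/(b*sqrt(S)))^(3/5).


We use the wide-channel approximation y_n = (n*Q/(b*sqrt(S)))^(3/5).
sqrt(S) = sqrt(0.0038) = 0.061644.
Numerator: n*Q = 0.021 * 17.1 = 0.3591.
Denominator: b*sqrt(S) = 6.2 * 0.061644 = 0.382193.
arg = 0.9396.
y_n = 0.9396^(3/5) = 0.9633 m.

0.9633


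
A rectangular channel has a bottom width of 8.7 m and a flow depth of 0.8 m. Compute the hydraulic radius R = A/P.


For a rectangular section:
Flow area A = b * y = 8.7 * 0.8 = 6.96 m^2.
Wetted perimeter P = b + 2y = 8.7 + 2*0.8 = 10.3 m.
Hydraulic radius R = A/P = 6.96 / 10.3 = 0.6757 m.

0.6757


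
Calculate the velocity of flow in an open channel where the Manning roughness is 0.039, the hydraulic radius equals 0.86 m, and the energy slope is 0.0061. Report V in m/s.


Manning's equation gives V = (1/n) * R^(2/3) * S^(1/2).
First, compute R^(2/3) = 0.86^(2/3) = 0.9043.
Next, S^(1/2) = 0.0061^(1/2) = 0.078102.
Then 1/n = 1/0.039 = 25.64.
V = 25.64 * 0.9043 * 0.078102 = 1.8111 m/s.

1.8111


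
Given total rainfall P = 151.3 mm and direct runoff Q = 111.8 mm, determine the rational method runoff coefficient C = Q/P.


The runoff coefficient C = runoff depth / rainfall depth.
C = 111.8 / 151.3
  = 0.7389.

0.7389


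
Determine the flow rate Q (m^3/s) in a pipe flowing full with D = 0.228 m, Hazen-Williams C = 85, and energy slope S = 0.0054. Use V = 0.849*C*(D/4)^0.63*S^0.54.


For a full circular pipe, R = D/4 = 0.228/4 = 0.057 m.
V = 0.849 * 85 * 0.057^0.63 * 0.0054^0.54
  = 0.849 * 85 * 0.164513 * 0.059634
  = 0.708 m/s.
Pipe area A = pi*D^2/4 = pi*0.228^2/4 = 0.0408 m^2.
Q = A * V = 0.0408 * 0.708 = 0.0289 m^3/s.

0.0289


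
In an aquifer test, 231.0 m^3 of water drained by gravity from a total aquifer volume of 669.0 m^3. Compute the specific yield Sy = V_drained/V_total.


Specific yield Sy = Volume drained / Total volume.
Sy = 231.0 / 669.0
   = 0.3453.

0.3453


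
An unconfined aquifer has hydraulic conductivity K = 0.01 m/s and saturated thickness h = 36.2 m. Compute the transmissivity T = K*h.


Transmissivity is defined as T = K * h.
T = 0.01 * 36.2
  = 0.362 m^2/s.

0.362


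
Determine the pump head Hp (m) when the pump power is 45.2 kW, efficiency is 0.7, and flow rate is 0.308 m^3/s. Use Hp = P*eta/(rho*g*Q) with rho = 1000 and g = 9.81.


Pump head formula: Hp = P * eta / (rho * g * Q).
Numerator: P * eta = 45.2 * 1000 * 0.7 = 31640.0 W.
Denominator: rho * g * Q = 1000 * 9.81 * 0.308 = 3021.48.
Hp = 31640.0 / 3021.48 = 10.47 m.

10.47


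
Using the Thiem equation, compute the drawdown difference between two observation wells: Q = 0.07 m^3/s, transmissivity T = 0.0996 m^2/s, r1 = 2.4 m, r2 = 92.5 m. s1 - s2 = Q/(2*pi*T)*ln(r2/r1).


Thiem equation: s1 - s2 = Q/(2*pi*T) * ln(r2/r1).
ln(r2/r1) = ln(92.5/2.4) = 3.6517.
Q/(2*pi*T) = 0.07 / (2*pi*0.0996) = 0.07 / 0.6258 = 0.1119.
s1 - s2 = 0.1119 * 3.6517 = 0.4085 m.

0.4085


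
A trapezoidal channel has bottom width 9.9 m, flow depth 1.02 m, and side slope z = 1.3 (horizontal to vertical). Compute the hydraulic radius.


For a trapezoidal section with side slope z:
A = (b + z*y)*y = (9.9 + 1.3*1.02)*1.02 = 11.451 m^2.
P = b + 2*y*sqrt(1 + z^2) = 9.9 + 2*1.02*sqrt(1 + 1.3^2) = 13.246 m.
R = A/P = 11.451 / 13.246 = 0.8645 m.

0.8645


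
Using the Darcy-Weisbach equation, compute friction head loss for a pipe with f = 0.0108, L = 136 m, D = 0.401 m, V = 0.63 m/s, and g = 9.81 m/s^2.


Darcy-Weisbach equation: h_f = f * (L/D) * V^2/(2g).
f * L/D = 0.0108 * 136/0.401 = 3.6628.
V^2/(2g) = 0.63^2 / (2*9.81) = 0.3969 / 19.62 = 0.0202 m.
h_f = 3.6628 * 0.0202 = 0.074 m.

0.074


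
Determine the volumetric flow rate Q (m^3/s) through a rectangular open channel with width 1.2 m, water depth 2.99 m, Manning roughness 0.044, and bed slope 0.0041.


For a rectangular channel, the cross-sectional area A = b * y = 1.2 * 2.99 = 3.59 m^2.
The wetted perimeter P = b + 2y = 1.2 + 2*2.99 = 7.18 m.
Hydraulic radius R = A/P = 3.59/7.18 = 0.4997 m.
Velocity V = (1/n)*R^(2/3)*S^(1/2) = (1/0.044)*0.4997^(2/3)*0.0041^(1/2) = 0.9164 m/s.
Discharge Q = A * V = 3.59 * 0.9164 = 3.288 m^3/s.

3.288


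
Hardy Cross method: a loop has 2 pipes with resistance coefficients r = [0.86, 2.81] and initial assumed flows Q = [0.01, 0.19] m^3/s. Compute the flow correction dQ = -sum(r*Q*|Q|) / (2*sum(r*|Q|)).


Numerator terms (r*Q*|Q|): 0.86*0.01*|0.01| = 0.0001; 2.81*0.19*|0.19| = 0.1014.
Sum of numerator = 0.1015.
Denominator terms (r*|Q|): 0.86*|0.01| = 0.0086; 2.81*|0.19| = 0.5339.
2 * sum of denominator = 2 * 0.5425 = 1.085.
dQ = -0.1015 / 1.085 = -0.0936 m^3/s.

-0.0936


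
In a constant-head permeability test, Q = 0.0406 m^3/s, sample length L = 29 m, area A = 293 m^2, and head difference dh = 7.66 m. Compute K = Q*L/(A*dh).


From K = Q*L / (A*dh):
Numerator: Q*L = 0.0406 * 29 = 1.1774.
Denominator: A*dh = 293 * 7.66 = 2244.38.
K = 1.1774 / 2244.38 = 0.000525 m/s.

0.000525


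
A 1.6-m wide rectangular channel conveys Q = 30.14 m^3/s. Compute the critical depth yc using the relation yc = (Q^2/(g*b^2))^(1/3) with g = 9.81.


Using yc = (Q^2 / (g * b^2))^(1/3):
Q^2 = 30.14^2 = 908.42.
g * b^2 = 9.81 * 1.6^2 = 9.81 * 2.56 = 25.11.
Q^2 / (g*b^2) = 908.42 / 25.11 = 36.1776.
yc = 36.1776^(1/3) = 3.3072 m.

3.3072


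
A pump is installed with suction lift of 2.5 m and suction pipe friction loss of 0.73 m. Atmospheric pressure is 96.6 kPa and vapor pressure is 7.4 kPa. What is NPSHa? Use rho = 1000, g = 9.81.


NPSHa = p_atm/(rho*g) - z_s - hf_s - p_vap/(rho*g).
p_atm/(rho*g) = 96.6*1000 / (1000*9.81) = 9.847 m.
p_vap/(rho*g) = 7.4*1000 / (1000*9.81) = 0.754 m.
NPSHa = 9.847 - 2.5 - 0.73 - 0.754
      = 5.86 m.

5.86


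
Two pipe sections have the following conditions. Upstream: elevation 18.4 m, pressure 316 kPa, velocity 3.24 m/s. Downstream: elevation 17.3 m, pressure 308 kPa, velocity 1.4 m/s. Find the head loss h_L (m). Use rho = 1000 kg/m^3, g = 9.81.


Total head at each section: H = z + p/(rho*g) + V^2/(2g).
H1 = 18.4 + 316*1000/(1000*9.81) + 3.24^2/(2*9.81)
   = 18.4 + 32.212 + 0.535
   = 51.147 m.
H2 = 17.3 + 308*1000/(1000*9.81) + 1.4^2/(2*9.81)
   = 17.3 + 31.397 + 0.0999
   = 48.796 m.
h_L = H1 - H2 = 51.147 - 48.796 = 2.351 m.

2.351


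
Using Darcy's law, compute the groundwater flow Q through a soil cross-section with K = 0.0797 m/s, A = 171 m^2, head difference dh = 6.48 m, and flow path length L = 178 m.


Darcy's law: Q = K * A * i, where i = dh/L.
Hydraulic gradient i = 6.48 / 178 = 0.036404.
Q = 0.0797 * 171 * 0.036404
  = 0.4961 m^3/s.

0.4961


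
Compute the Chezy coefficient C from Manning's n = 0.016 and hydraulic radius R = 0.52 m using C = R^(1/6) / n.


The Chezy coefficient relates to Manning's n through C = R^(1/6) / n.
R^(1/6) = 0.52^(1/6) = 0.896741.
C = 0.896741 / 0.016 = 56.05 m^(1/2)/s.

56.05


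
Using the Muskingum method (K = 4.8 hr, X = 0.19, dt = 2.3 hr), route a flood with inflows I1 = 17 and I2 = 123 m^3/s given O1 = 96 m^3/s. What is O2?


Muskingum coefficients:
denom = 2*K*(1-X) + dt = 2*4.8*(1-0.19) + 2.3 = 10.076.
C0 = (dt - 2*K*X)/denom = (2.3 - 2*4.8*0.19)/10.076 = 0.0472.
C1 = (dt + 2*K*X)/denom = (2.3 + 2*4.8*0.19)/10.076 = 0.4093.
C2 = (2*K*(1-X) - dt)/denom = 0.5435.
O2 = C0*I2 + C1*I1 + C2*O1
   = 0.0472*123 + 0.4093*17 + 0.5435*96
   = 64.94 m^3/s.

64.94


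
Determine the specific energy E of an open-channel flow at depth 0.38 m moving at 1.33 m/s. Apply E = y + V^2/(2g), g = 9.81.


Specific energy E = y + V^2/(2g).
Velocity head = V^2/(2g) = 1.33^2 / (2*9.81) = 1.7689 / 19.62 = 0.0902 m.
E = 0.38 + 0.0902 = 0.4702 m.

0.4702


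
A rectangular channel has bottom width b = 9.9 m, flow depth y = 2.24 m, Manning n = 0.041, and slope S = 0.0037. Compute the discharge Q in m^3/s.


For a rectangular channel, the cross-sectional area A = b * y = 9.9 * 2.24 = 22.18 m^2.
The wetted perimeter P = b + 2y = 9.9 + 2*2.24 = 14.38 m.
Hydraulic radius R = A/P = 22.18/14.38 = 1.5421 m.
Velocity V = (1/n)*R^(2/3)*S^(1/2) = (1/0.041)*1.5421^(2/3)*0.0037^(1/2) = 1.9803 m/s.
Discharge Q = A * V = 22.18 * 1.9803 = 43.915 m^3/s.

43.915


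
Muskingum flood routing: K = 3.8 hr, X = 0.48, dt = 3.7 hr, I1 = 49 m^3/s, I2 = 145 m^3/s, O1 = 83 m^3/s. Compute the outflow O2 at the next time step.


Muskingum coefficients:
denom = 2*K*(1-X) + dt = 2*3.8*(1-0.48) + 3.7 = 7.652.
C0 = (dt - 2*K*X)/denom = (3.7 - 2*3.8*0.48)/7.652 = 0.0068.
C1 = (dt + 2*K*X)/denom = (3.7 + 2*3.8*0.48)/7.652 = 0.9603.
C2 = (2*K*(1-X) - dt)/denom = 0.0329.
O2 = C0*I2 + C1*I1 + C2*O1
   = 0.0068*145 + 0.9603*49 + 0.0329*83
   = 50.77 m^3/s.

50.77


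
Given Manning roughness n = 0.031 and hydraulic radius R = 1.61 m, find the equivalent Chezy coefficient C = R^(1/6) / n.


The Chezy coefficient relates to Manning's n through C = R^(1/6) / n.
R^(1/6) = 1.61^(1/6) = 1.082607.
C = 1.082607 / 0.031 = 34.92 m^(1/2)/s.

34.92


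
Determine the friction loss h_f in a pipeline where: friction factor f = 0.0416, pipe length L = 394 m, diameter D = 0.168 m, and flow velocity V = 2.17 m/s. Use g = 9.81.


Darcy-Weisbach equation: h_f = f * (L/D) * V^2/(2g).
f * L/D = 0.0416 * 394/0.168 = 97.5619.
V^2/(2g) = 2.17^2 / (2*9.81) = 4.7089 / 19.62 = 0.24 m.
h_f = 97.5619 * 0.24 = 23.415 m.

23.415


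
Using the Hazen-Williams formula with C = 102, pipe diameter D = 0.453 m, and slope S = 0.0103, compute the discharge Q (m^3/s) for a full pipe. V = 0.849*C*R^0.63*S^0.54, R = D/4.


For a full circular pipe, R = D/4 = 0.453/4 = 0.1133 m.
V = 0.849 * 102 * 0.1133^0.63 * 0.0103^0.54
  = 0.849 * 102 * 0.253539 * 0.084515
  = 1.8556 m/s.
Pipe area A = pi*D^2/4 = pi*0.453^2/4 = 0.1612 m^2.
Q = A * V = 0.1612 * 1.8556 = 0.2991 m^3/s.

0.2991


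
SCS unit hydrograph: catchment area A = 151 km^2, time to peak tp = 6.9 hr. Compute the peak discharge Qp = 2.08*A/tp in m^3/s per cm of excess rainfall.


SCS formula: Qp = 2.08 * A / tp.
Qp = 2.08 * 151 / 6.9
   = 314.08 / 6.9
   = 45.52 m^3/s per cm.

45.52


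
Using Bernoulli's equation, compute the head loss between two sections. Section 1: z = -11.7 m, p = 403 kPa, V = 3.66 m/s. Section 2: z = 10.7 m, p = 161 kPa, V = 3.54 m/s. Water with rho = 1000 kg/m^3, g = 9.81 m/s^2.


Total head at each section: H = z + p/(rho*g) + V^2/(2g).
H1 = -11.7 + 403*1000/(1000*9.81) + 3.66^2/(2*9.81)
   = -11.7 + 41.081 + 0.6828
   = 30.063 m.
H2 = 10.7 + 161*1000/(1000*9.81) + 3.54^2/(2*9.81)
   = 10.7 + 16.412 + 0.6387
   = 27.751 m.
h_L = H1 - H2 = 30.063 - 27.751 = 2.313 m.

2.313


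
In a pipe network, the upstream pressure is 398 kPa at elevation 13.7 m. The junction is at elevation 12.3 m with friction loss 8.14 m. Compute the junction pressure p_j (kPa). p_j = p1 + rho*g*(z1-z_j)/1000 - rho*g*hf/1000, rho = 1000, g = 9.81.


Junction pressure: p_j = p1 + rho*g*(z1 - z_j)/1000 - rho*g*hf/1000.
Elevation term = 1000*9.81*(13.7 - 12.3)/1000 = 13.734 kPa.
Friction term = 1000*9.81*8.14/1000 = 79.853 kPa.
p_j = 398 + 13.734 - 79.853 = 331.88 kPa.

331.88


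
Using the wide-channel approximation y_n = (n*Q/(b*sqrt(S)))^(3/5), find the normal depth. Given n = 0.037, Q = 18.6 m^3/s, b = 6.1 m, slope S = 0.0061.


We use the wide-channel approximation y_n = (n*Q/(b*sqrt(S)))^(3/5).
sqrt(S) = sqrt(0.0061) = 0.078102.
Numerator: n*Q = 0.037 * 18.6 = 0.6882.
Denominator: b*sqrt(S) = 6.1 * 0.078102 = 0.476422.
arg = 1.4445.
y_n = 1.4445^(3/5) = 1.2469 m.

1.2469


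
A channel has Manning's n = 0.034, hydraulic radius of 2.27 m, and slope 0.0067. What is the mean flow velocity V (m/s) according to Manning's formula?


Manning's equation gives V = (1/n) * R^(2/3) * S^(1/2).
First, compute R^(2/3) = 2.27^(2/3) = 1.7272.
Next, S^(1/2) = 0.0067^(1/2) = 0.081854.
Then 1/n = 1/0.034 = 29.41.
V = 29.41 * 1.7272 * 0.081854 = 4.1582 m/s.

4.1582


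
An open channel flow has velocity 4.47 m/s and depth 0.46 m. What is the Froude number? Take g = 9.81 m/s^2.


The Froude number is defined as Fr = V / sqrt(g*y).
g*y = 9.81 * 0.46 = 4.5126.
sqrt(g*y) = sqrt(4.5126) = 2.1243.
Fr = 4.47 / 2.1243 = 2.1042.

2.1042


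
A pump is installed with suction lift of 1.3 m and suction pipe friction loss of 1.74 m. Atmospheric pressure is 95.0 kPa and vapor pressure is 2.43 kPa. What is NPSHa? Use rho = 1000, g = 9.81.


NPSHa = p_atm/(rho*g) - z_s - hf_s - p_vap/(rho*g).
p_atm/(rho*g) = 95.0*1000 / (1000*9.81) = 9.684 m.
p_vap/(rho*g) = 2.43*1000 / (1000*9.81) = 0.248 m.
NPSHa = 9.684 - 1.3 - 1.74 - 0.248
      = 6.4 m.

6.4


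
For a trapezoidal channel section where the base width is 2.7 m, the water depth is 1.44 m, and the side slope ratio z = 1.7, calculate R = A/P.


For a trapezoidal section with side slope z:
A = (b + z*y)*y = (2.7 + 1.7*1.44)*1.44 = 7.413 m^2.
P = b + 2*y*sqrt(1 + z^2) = 2.7 + 2*1.44*sqrt(1 + 1.7^2) = 8.38 m.
R = A/P = 7.413 / 8.38 = 0.8846 m.

0.8846


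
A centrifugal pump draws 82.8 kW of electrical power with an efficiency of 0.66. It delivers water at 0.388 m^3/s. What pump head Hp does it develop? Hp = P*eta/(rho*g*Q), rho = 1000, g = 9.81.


Pump head formula: Hp = P * eta / (rho * g * Q).
Numerator: P * eta = 82.8 * 1000 * 0.66 = 54648.0 W.
Denominator: rho * g * Q = 1000 * 9.81 * 0.388 = 3806.28.
Hp = 54648.0 / 3806.28 = 14.36 m.

14.36


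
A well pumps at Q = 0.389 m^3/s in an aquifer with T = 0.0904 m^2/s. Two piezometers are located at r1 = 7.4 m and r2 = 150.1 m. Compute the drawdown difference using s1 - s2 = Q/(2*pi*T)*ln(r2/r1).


Thiem equation: s1 - s2 = Q/(2*pi*T) * ln(r2/r1).
ln(r2/r1) = ln(150.1/7.4) = 3.0098.
Q/(2*pi*T) = 0.389 / (2*pi*0.0904) = 0.389 / 0.568 = 0.6849.
s1 - s2 = 0.6849 * 3.0098 = 2.0613 m.

2.0613


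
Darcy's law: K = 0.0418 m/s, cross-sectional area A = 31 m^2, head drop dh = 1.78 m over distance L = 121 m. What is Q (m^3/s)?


Darcy's law: Q = K * A * i, where i = dh/L.
Hydraulic gradient i = 1.78 / 121 = 0.014711.
Q = 0.0418 * 31 * 0.014711
  = 0.0191 m^3/s.

0.0191


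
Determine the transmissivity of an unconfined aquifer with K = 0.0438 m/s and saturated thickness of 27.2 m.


Transmissivity is defined as T = K * h.
T = 0.0438 * 27.2
  = 1.1914 m^2/s.

1.1914


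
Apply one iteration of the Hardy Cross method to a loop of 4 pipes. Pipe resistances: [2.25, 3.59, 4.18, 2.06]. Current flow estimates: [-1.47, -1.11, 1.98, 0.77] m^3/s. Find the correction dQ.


Numerator terms (r*Q*|Q|): 2.25*-1.47*|-1.47| = -4.862; 3.59*-1.11*|-1.11| = -4.4232; 4.18*1.98*|1.98| = 16.3873; 2.06*0.77*|0.77| = 1.2214.
Sum of numerator = 8.3234.
Denominator terms (r*|Q|): 2.25*|-1.47| = 3.3075; 3.59*|-1.11| = 3.9849; 4.18*|1.98| = 8.2764; 2.06*|0.77| = 1.5862.
2 * sum of denominator = 2 * 17.155 = 34.31.
dQ = -8.3234 / 34.31 = -0.2426 m^3/s.

-0.2426


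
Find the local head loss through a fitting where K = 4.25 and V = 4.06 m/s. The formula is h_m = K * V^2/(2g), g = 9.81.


Minor loss formula: h_m = K * V^2/(2g).
V^2 = 4.06^2 = 16.4836.
V^2/(2g) = 16.4836 / 19.62 = 0.8401 m.
h_m = 4.25 * 0.8401 = 3.5706 m.

3.5706


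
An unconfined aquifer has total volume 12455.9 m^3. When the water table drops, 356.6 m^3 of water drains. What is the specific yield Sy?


Specific yield Sy = Volume drained / Total volume.
Sy = 356.6 / 12455.9
   = 0.0286.

0.0286


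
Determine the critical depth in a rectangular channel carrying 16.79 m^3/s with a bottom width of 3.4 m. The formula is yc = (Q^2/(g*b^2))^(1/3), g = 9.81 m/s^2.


Using yc = (Q^2 / (g * b^2))^(1/3):
Q^2 = 16.79^2 = 281.9.
g * b^2 = 9.81 * 3.4^2 = 9.81 * 11.56 = 113.4.
Q^2 / (g*b^2) = 281.9 / 113.4 = 2.4859.
yc = 2.4859^(1/3) = 1.3546 m.

1.3546


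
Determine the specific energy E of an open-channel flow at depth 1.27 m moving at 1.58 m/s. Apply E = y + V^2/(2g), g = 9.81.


Specific energy E = y + V^2/(2g).
Velocity head = V^2/(2g) = 1.58^2 / (2*9.81) = 2.4964 / 19.62 = 0.1272 m.
E = 1.27 + 0.1272 = 1.3972 m.

1.3972


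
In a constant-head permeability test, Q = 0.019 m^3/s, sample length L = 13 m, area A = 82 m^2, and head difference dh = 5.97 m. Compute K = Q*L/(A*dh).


From K = Q*L / (A*dh):
Numerator: Q*L = 0.019 * 13 = 0.247.
Denominator: A*dh = 82 * 5.97 = 489.54.
K = 0.247 / 489.54 = 0.000505 m/s.

0.000505


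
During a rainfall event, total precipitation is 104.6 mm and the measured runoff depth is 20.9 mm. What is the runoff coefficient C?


The runoff coefficient C = runoff depth / rainfall depth.
C = 20.9 / 104.6
  = 0.1998.

0.1998


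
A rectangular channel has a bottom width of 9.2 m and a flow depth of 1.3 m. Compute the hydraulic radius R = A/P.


For a rectangular section:
Flow area A = b * y = 9.2 * 1.3 = 11.96 m^2.
Wetted perimeter P = b + 2y = 9.2 + 2*1.3 = 11.8 m.
Hydraulic radius R = A/P = 11.96 / 11.8 = 1.0136 m.

1.0136


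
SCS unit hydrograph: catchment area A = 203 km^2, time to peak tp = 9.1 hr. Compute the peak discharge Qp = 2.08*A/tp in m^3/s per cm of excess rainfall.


SCS formula: Qp = 2.08 * A / tp.
Qp = 2.08 * 203 / 9.1
   = 422.24 / 9.1
   = 46.4 m^3/s per cm.

46.4


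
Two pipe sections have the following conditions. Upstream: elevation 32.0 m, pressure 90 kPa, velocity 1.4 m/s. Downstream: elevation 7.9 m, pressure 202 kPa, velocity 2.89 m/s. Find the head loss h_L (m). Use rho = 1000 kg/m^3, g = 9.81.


Total head at each section: H = z + p/(rho*g) + V^2/(2g).
H1 = 32.0 + 90*1000/(1000*9.81) + 1.4^2/(2*9.81)
   = 32.0 + 9.174 + 0.0999
   = 41.274 m.
H2 = 7.9 + 202*1000/(1000*9.81) + 2.89^2/(2*9.81)
   = 7.9 + 20.591 + 0.4257
   = 28.917 m.
h_L = H1 - H2 = 41.274 - 28.917 = 12.357 m.

12.357


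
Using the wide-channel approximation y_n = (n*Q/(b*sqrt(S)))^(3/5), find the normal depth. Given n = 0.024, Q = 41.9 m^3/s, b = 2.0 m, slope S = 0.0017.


We use the wide-channel approximation y_n = (n*Q/(b*sqrt(S)))^(3/5).
sqrt(S) = sqrt(0.0017) = 0.041231.
Numerator: n*Q = 0.024 * 41.9 = 1.0056.
Denominator: b*sqrt(S) = 2.0 * 0.041231 = 0.082462.
arg = 12.1947.
y_n = 12.1947^(3/5) = 4.4844 m.

4.4844


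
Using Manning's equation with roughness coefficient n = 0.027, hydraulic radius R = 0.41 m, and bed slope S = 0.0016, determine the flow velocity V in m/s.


Manning's equation gives V = (1/n) * R^(2/3) * S^(1/2).
First, compute R^(2/3) = 0.41^(2/3) = 0.5519.
Next, S^(1/2) = 0.0016^(1/2) = 0.04.
Then 1/n = 1/0.027 = 37.04.
V = 37.04 * 0.5519 * 0.04 = 0.8176 m/s.

0.8176


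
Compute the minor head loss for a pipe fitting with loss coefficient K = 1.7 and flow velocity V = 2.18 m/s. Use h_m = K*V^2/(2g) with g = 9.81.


Minor loss formula: h_m = K * V^2/(2g).
V^2 = 2.18^2 = 4.7524.
V^2/(2g) = 4.7524 / 19.62 = 0.2422 m.
h_m = 1.7 * 0.2422 = 0.4118 m.

0.4118


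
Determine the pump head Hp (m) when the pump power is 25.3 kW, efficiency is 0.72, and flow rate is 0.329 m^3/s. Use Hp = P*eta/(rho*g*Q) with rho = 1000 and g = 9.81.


Pump head formula: Hp = P * eta / (rho * g * Q).
Numerator: P * eta = 25.3 * 1000 * 0.72 = 18216.0 W.
Denominator: rho * g * Q = 1000 * 9.81 * 0.329 = 3227.49.
Hp = 18216.0 / 3227.49 = 5.64 m.

5.64


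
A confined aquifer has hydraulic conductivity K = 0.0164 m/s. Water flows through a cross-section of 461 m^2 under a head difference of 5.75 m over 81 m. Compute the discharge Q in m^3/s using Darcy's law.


Darcy's law: Q = K * A * i, where i = dh/L.
Hydraulic gradient i = 5.75 / 81 = 0.070988.
Q = 0.0164 * 461 * 0.070988
  = 0.5367 m^3/s.

0.5367


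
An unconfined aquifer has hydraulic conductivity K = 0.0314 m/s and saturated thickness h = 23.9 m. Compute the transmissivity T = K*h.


Transmissivity is defined as T = K * h.
T = 0.0314 * 23.9
  = 0.7505 m^2/s.

0.7505


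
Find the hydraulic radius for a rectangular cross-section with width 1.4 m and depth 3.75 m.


For a rectangular section:
Flow area A = b * y = 1.4 * 3.75 = 5.25 m^2.
Wetted perimeter P = b + 2y = 1.4 + 2*3.75 = 8.9 m.
Hydraulic radius R = A/P = 5.25 / 8.9 = 0.5899 m.

0.5899


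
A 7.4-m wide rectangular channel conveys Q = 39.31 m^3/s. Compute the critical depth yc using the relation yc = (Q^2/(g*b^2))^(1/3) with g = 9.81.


Using yc = (Q^2 / (g * b^2))^(1/3):
Q^2 = 39.31^2 = 1545.28.
g * b^2 = 9.81 * 7.4^2 = 9.81 * 54.76 = 537.2.
Q^2 / (g*b^2) = 1545.28 / 537.2 = 2.8765.
yc = 2.8765^(1/3) = 1.4222 m.

1.4222


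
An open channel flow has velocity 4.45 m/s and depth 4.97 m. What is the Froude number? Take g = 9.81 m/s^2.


The Froude number is defined as Fr = V / sqrt(g*y).
g*y = 9.81 * 4.97 = 48.7557.
sqrt(g*y) = sqrt(48.7557) = 6.9825.
Fr = 4.45 / 6.9825 = 0.6373.

0.6373


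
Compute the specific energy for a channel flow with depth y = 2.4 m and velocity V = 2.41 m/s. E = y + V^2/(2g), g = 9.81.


Specific energy E = y + V^2/(2g).
Velocity head = V^2/(2g) = 2.41^2 / (2*9.81) = 5.8081 / 19.62 = 0.296 m.
E = 2.4 + 0.296 = 2.696 m.

2.696


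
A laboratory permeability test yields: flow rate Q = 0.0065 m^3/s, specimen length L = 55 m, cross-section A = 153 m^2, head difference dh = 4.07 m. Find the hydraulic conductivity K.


From K = Q*L / (A*dh):
Numerator: Q*L = 0.0065 * 55 = 0.3575.
Denominator: A*dh = 153 * 4.07 = 622.71.
K = 0.3575 / 622.71 = 0.000574 m/s.

0.000574


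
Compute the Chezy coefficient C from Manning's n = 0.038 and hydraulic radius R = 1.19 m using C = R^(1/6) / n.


The Chezy coefficient relates to Manning's n through C = R^(1/6) / n.
R^(1/6) = 1.19^(1/6) = 1.029417.
C = 1.029417 / 0.038 = 27.09 m^(1/2)/s.

27.09


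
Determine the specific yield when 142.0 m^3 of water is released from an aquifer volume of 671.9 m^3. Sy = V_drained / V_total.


Specific yield Sy = Volume drained / Total volume.
Sy = 142.0 / 671.9
   = 0.2113.

0.2113


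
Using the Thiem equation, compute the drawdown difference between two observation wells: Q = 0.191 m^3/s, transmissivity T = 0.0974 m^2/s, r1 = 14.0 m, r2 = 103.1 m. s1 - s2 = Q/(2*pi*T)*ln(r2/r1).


Thiem equation: s1 - s2 = Q/(2*pi*T) * ln(r2/r1).
ln(r2/r1) = ln(103.1/14.0) = 1.9966.
Q/(2*pi*T) = 0.191 / (2*pi*0.0974) = 0.191 / 0.612 = 0.3121.
s1 - s2 = 0.3121 * 1.9966 = 0.6232 m.

0.6232
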